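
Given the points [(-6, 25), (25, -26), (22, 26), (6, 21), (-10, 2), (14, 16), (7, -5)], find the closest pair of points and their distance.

Computing all pairwise distances among 7 points:

d((-6, 25), (25, -26)) = 59.6825
d((-6, 25), (22, 26)) = 28.0179
d((-6, 25), (6, 21)) = 12.6491
d((-6, 25), (-10, 2)) = 23.3452
d((-6, 25), (14, 16)) = 21.9317
d((-6, 25), (7, -5)) = 32.6956
d((25, -26), (22, 26)) = 52.0865
d((25, -26), (6, 21)) = 50.6952
d((25, -26), (-10, 2)) = 44.8219
d((25, -26), (14, 16)) = 43.4166
d((25, -26), (7, -5)) = 27.6586
d((22, 26), (6, 21)) = 16.7631
d((22, 26), (-10, 2)) = 40.0
d((22, 26), (14, 16)) = 12.8062
d((22, 26), (7, -5)) = 34.4384
d((6, 21), (-10, 2)) = 24.8395
d((6, 21), (14, 16)) = 9.434 <-- minimum
d((6, 21), (7, -5)) = 26.0192
d((-10, 2), (14, 16)) = 27.7849
d((-10, 2), (7, -5)) = 18.3848
d((14, 16), (7, -5)) = 22.1359

Closest pair: (6, 21) and (14, 16) with distance 9.434

The closest pair is (6, 21) and (14, 16) with Euclidean distance 9.434. For 7 points, brute-force pairwise comparison is shown above. For large n, the divide-and-conquer algorithm (sort by x, recurse on halves, check the dividing strip) achieves O(n log n).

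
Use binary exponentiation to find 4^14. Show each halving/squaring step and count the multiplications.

Computing 4^14 by squaring (build up from 4^1; each line after the first costs one multiplication):

4^1 = 4
4^2 = (4^1)^2 = 4^2 = 16
4^3 = 4 * 4^2 = 4 * 16 = 64
4^6 = (4^3)^2 = 64^2 = 4096
4^7 = 4 * 4^6 = 4 * 4096 = 16384
4^14 = (4^7)^2 = 16384^2 = 268435456

Result: 268435456
Multiplications needed: 5 (5 lines after 4^1)

4^14 = 268435456. Using exponentiation by squaring, this requires 5 multiplications. The key idea: if the exponent is even, square the half-power; if odd, multiply by the base once.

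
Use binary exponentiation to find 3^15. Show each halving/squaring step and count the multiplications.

Computing 3^15 by squaring (build up from 3^1; each line after the first costs one multiplication):

3^1 = 3
3^2 = (3^1)^2 = 3^2 = 9
3^3 = 3 * 3^2 = 3 * 9 = 27
3^6 = (3^3)^2 = 27^2 = 729
3^7 = 3 * 3^6 = 3 * 729 = 2187
3^14 = (3^7)^2 = 2187^2 = 4782969
3^15 = 3 * 3^14 = 3 * 4782969 = 14348907

Result: 14348907
Multiplications needed: 6 (6 lines after 3^1)

3^15 = 14348907. Using exponentiation by squaring, this requires 6 multiplications. The key idea: if the exponent is even, square the half-power; if odd, multiply by the base once.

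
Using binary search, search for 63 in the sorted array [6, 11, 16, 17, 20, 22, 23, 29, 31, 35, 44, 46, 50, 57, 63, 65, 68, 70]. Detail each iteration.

Binary search for 63 in [6, 11, 16, 17, 20, 22, 23, 29, 31, 35, 44, 46, 50, 57, 63, 65, 68, 70]:

lo=0, hi=17, mid=8, arr[mid]=31 -> 31 < 63, search right half
lo=9, hi=17, mid=13, arr[mid]=57 -> 57 < 63, search right half
lo=14, hi=17, mid=15, arr[mid]=65 -> 65 > 63, search left half
lo=14, hi=14, mid=14, arr[mid]=63 -> Found target at index 14!

Binary search finds 63 at index 14 after 4 comparisons. The search repeatedly halves the search space by comparing with the middle element.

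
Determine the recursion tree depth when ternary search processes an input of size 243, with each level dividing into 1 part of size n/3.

For divide and conquer with division factor 3:

Problem sizes at each level:
Level 0: 243
Level 1: 81
Level 2: 27
Level 3: 9
Level 4: 3
Level 5: 1

The root is level 0 and the size-1 base case is level 5 (the tree spans levels 0 through 5, i.e. 6 levels counting the root), so the depth is the number of divisions: log_3(243) = 5

The recursion tree depth is log_3(243) = 5. At each level, the problem size is divided by 3, so it takes 5 divisions to reduce to a base case of size 1. The algorithm makes 1 recursive call at each level.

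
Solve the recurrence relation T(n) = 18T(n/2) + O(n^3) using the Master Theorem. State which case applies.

Master Theorem for T(n) = 18T(n/2) + O(n^3):

a = 18, b = 2, c = 3
log_b(a) = log_2(18) = 4.1699

Case 1: c = 3 < log_2(18) = 4.1699
T(n) = O(n^(log_2 18))

For T(n) = 18T(n/2) + O(n^3): log_2(18) = 4.1699. This is Case 1 of the Master Theorem (c < log_b(a), work dominated by leaves), giving O(n^(log_2 18)).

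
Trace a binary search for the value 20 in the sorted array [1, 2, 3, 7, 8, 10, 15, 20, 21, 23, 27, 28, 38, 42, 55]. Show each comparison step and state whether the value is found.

Binary search for 20 in [1, 2, 3, 7, 8, 10, 15, 20, 21, 23, 27, 28, 38, 42, 55]:

lo=0, hi=14, mid=7, arr[mid]=20 -> Found target at index 7!

Binary search finds 20 at index 7 after 1 comparisons. The search repeatedly halves the search space by comparing with the middle element.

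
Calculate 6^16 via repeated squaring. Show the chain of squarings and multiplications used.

Computing 6^16 by squaring (build up from 6^1; each line after the first costs one multiplication):

6^1 = 6
6^2 = (6^1)^2 = 6^2 = 36
6^4 = (6^2)^2 = 36^2 = 1296
6^8 = (6^4)^2 = 1296^2 = 1679616
6^16 = (6^8)^2 = 1679616^2 = 2821109907456

Result: 2821109907456
Multiplications needed: 4 (4 lines after 6^1)

6^16 = 2821109907456. Using exponentiation by squaring, this requires 4 multiplications. The key idea: if the exponent is even, square the half-power; if odd, multiply by the base once.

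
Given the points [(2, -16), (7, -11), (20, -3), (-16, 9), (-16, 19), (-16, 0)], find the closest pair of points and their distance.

Computing all pairwise distances among 6 points:

d((2, -16), (7, -11)) = 7.0711 <-- minimum
d((2, -16), (20, -3)) = 22.2036
d((2, -16), (-16, 9)) = 30.8058
d((2, -16), (-16, 19)) = 39.3573
d((2, -16), (-16, 0)) = 24.0832
d((7, -11), (20, -3)) = 15.2643
d((7, -11), (-16, 9)) = 30.4795
d((7, -11), (-16, 19)) = 37.8021
d((7, -11), (-16, 0)) = 25.4951
d((20, -3), (-16, 9)) = 37.9473
d((20, -3), (-16, 19)) = 42.19
d((20, -3), (-16, 0)) = 36.1248
d((-16, 9), (-16, 19)) = 10.0
d((-16, 9), (-16, 0)) = 9.0
d((-16, 19), (-16, 0)) = 19.0

Closest pair: (2, -16) and (7, -11) with distance 7.0711

The closest pair is (2, -16) and (7, -11) with Euclidean distance 7.0711. For 6 points, brute-force pairwise comparison is shown above. For large n, the divide-and-conquer algorithm (sort by x, recurse on halves, check the dividing strip) achieves O(n log n).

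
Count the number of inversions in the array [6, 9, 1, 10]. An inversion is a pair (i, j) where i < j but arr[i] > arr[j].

Finding inversions in [6, 9, 1, 10]:

(0, 2): arr[0]=6 > arr[2]=1
(1, 2): arr[1]=9 > arr[2]=1

Total inversions: 2

The array has 2 inversion(s): (0,2), (1,2). Each pair (i,j) satisfies i < j and arr[i] > arr[j].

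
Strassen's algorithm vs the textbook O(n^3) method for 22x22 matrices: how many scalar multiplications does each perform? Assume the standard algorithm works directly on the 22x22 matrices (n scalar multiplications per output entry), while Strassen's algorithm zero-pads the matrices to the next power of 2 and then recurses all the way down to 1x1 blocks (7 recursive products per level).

Matrix multiplication for 22x22 matrices:

Strassen's algorithm requires power-of-2 dimensions. Pad 22x22 to 32x32 (next power of 2).

Standard algorithm: 22^3 = 10648 multiplications
Strassen's algorithm: 7^(log2(32)) = 7^5 = 16807 multiplications
Difference: 10648 - 16807 = -6159 (Strassen uses MORE here due to padding overhead — for small or just-over-power-of-2 n, padding can outweigh the per-level savings)

Standard: 10648 multiplications (22^3). Strassen: 16807 multiplications (7^5, after padding to 32x32). Strassen reduces 8 recursive multiplications to 7 at each level.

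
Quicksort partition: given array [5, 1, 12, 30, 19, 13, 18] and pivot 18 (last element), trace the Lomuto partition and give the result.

Lomuto partition with pivot = 18:

Initial array: [5, 1, 12, 30, 19, 13, 18]

arr[0]=5 <= 18: swap with position 0, array becomes [5, 1, 12, 30, 19, 13, 18]
arr[1]=1 <= 18: swap with position 1, array becomes [5, 1, 12, 30, 19, 13, 18]
arr[2]=12 <= 18: swap with position 2, array becomes [5, 1, 12, 30, 19, 13, 18]
arr[3]=30 > 18: no swap
arr[4]=19 > 18: no swap
arr[5]=13 <= 18: swap with position 3, array becomes [5, 1, 12, 13, 19, 30, 18]

Place pivot at position 4: [5, 1, 12, 13, 18, 30, 19]
Pivot position: 4

After partitioning with pivot 18, the array becomes [5, 1, 12, 13, 18, 30, 19]. The pivot is placed at index 4. All elements to the left of the pivot are <= 18, and all elements to the right are > 18.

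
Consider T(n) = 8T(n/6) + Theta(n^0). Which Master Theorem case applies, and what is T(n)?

Master Theorem for T(n) = 8T(n/6) + O(n^0):

a = 8, b = 6, c = 0
log_b(a) = log_6(8) = 1.1606

Case 1: c = 0 < log_6(8) = 1.1606
T(n) = O(n^(log_6 8))

For T(n) = 8T(n/6) + O(n^0): log_6(8) = 1.1606. This is Case 1 of the Master Theorem (c < log_b(a), work dominated by leaves), giving O(n^(log_6 8)).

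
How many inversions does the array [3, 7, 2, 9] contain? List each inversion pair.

Finding inversions in [3, 7, 2, 9]:

(0, 2): arr[0]=3 > arr[2]=2
(1, 2): arr[1]=7 > arr[2]=2

Total inversions: 2

The array has 2 inversion(s): (0,2), (1,2). Each pair (i,j) satisfies i < j and arr[i] > arr[j].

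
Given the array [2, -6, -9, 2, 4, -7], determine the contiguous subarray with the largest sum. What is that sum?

Using Kadane's algorithm on [2, -6, -9, 2, 4, -7]:

Scanning through the array:
Position 1 (value -6): max_ending_here = -4, max_so_far = 2
Position 2 (value -9): max_ending_here = -9, max_so_far = 2
Position 3 (value 2): max_ending_here = 2, max_so_far = 2
Position 4 (value 4): max_ending_here = 6, max_so_far = 6
Position 5 (value -7): max_ending_here = -1, max_so_far = 6

Maximum subarray: [2, 4]
Maximum sum: 6

The maximum subarray is [2, 4] with sum 6. This subarray runs from index 3 to index 4.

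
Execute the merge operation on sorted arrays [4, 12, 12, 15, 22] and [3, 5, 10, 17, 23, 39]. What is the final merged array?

Merging process:

Compare 4 vs 3: take 3 from right. Merged: [3]
Compare 4 vs 5: take 4 from left. Merged: [3, 4]
Compare 12 vs 5: take 5 from right. Merged: [3, 4, 5]
Compare 12 vs 10: take 10 from right. Merged: [3, 4, 5, 10]
Compare 12 vs 17: take 12 from left. Merged: [3, 4, 5, 10, 12]
Compare 12 vs 17: take 12 from left. Merged: [3, 4, 5, 10, 12, 12]
Compare 15 vs 17: take 15 from left. Merged: [3, 4, 5, 10, 12, 12, 15]
Compare 22 vs 17: take 17 from right. Merged: [3, 4, 5, 10, 12, 12, 15, 17]
Compare 22 vs 23: take 22 from left. Merged: [3, 4, 5, 10, 12, 12, 15, 17, 22]
Append remaining from right: [23, 39]. Merged: [3, 4, 5, 10, 12, 12, 15, 17, 22, 23, 39]

Final merged array: [3, 4, 5, 10, 12, 12, 15, 17, 22, 23, 39]
Total comparisons: 9

The merged array is [3, 4, 5, 10, 12, 12, 15, 17, 22, 23, 39], requiring 9 comparisons. The merge step runs in O(n) time where n is the total number of elements.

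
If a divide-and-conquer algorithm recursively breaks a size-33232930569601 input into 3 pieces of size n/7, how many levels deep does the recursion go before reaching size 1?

For divide and conquer with division factor 7:

Problem sizes at each level:
Level 0: 33232930569601
Level 1: 4747561509943
Level 2: 678223072849
Level 3: 96889010407
Level 4: 13841287201
Level 5: 1977326743
Level 6: 282475249
Level 7: 40353607
Level 8: 5764801
Level 9: 823543
Level 10: 117649
Level 11: 16807
Level 12: 2401
Level 13: 343
Level 14: 49
Level 15: 7
Level 16: 1

The root is level 0 and the size-1 base case is level 16 (the tree spans levels 0 through 16, i.e. 17 levels counting the root), so the depth is the number of divisions: log_7(33232930569601) = 16

The recursion tree depth is log_7(33232930569601) = 16. At each level, the problem size is divided by 7, so it takes 16 divisions to reduce to a base case of size 1. The algorithm makes 3 recursive calls at each level.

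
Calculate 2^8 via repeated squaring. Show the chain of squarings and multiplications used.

Computing 2^8 by squaring (build up from 2^1; each line after the first costs one multiplication):

2^1 = 2
2^2 = (2^1)^2 = 2^2 = 4
2^4 = (2^2)^2 = 4^2 = 16
2^8 = (2^4)^2 = 16^2 = 256

Result: 256
Multiplications needed: 3 (3 lines after 2^1)

2^8 = 256. Using exponentiation by squaring, this requires 3 multiplications. The key idea: if the exponent is even, square the half-power; if odd, multiply by the base once.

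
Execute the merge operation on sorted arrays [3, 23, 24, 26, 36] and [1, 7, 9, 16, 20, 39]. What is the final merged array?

Merging process:

Compare 3 vs 1: take 1 from right. Merged: [1]
Compare 3 vs 7: take 3 from left. Merged: [1, 3]
Compare 23 vs 7: take 7 from right. Merged: [1, 3, 7]
Compare 23 vs 9: take 9 from right. Merged: [1, 3, 7, 9]
Compare 23 vs 16: take 16 from right. Merged: [1, 3, 7, 9, 16]
Compare 23 vs 20: take 20 from right. Merged: [1, 3, 7, 9, 16, 20]
Compare 23 vs 39: take 23 from left. Merged: [1, 3, 7, 9, 16, 20, 23]
Compare 24 vs 39: take 24 from left. Merged: [1, 3, 7, 9, 16, 20, 23, 24]
Compare 26 vs 39: take 26 from left. Merged: [1, 3, 7, 9, 16, 20, 23, 24, 26]
Compare 36 vs 39: take 36 from left. Merged: [1, 3, 7, 9, 16, 20, 23, 24, 26, 36]
Append remaining from right: [39]. Merged: [1, 3, 7, 9, 16, 20, 23, 24, 26, 36, 39]

Final merged array: [1, 3, 7, 9, 16, 20, 23, 24, 26, 36, 39]
Total comparisons: 10

The merged array is [1, 3, 7, 9, 16, 20, 23, 24, 26, 36, 39], requiring 10 comparisons. The merge step runs in O(n) time where n is the total number of elements.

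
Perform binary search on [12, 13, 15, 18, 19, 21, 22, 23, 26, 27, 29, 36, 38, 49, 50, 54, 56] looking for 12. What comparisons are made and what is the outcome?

Binary search for 12 in [12, 13, 15, 18, 19, 21, 22, 23, 26, 27, 29, 36, 38, 49, 50, 54, 56]:

lo=0, hi=16, mid=8, arr[mid]=26 -> 26 > 12, search left half
lo=0, hi=7, mid=3, arr[mid]=18 -> 18 > 12, search left half
lo=0, hi=2, mid=1, arr[mid]=13 -> 13 > 12, search left half
lo=0, hi=0, mid=0, arr[mid]=12 -> Found target at index 0!

Binary search finds 12 at index 0 after 4 comparisons. The search repeatedly halves the search space by comparing with the middle element.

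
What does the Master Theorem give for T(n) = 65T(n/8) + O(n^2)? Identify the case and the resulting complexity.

Master Theorem for T(n) = 65T(n/8) + O(n^2):

a = 65, b = 8, c = 2
log_b(a) = log_8(65) = 2.0075

Case 1: c = 2 < log_8(65) = 2.0075
T(n) = O(n^(log_8 65))

For T(n) = 65T(n/8) + O(n^2): log_8(65) = 2.0075. This is Case 1 of the Master Theorem (c < log_b(a), work dominated by leaves), giving O(n^(log_8 65)).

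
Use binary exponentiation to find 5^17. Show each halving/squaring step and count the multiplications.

Computing 5^17 by squaring (build up from 5^1; each line after the first costs one multiplication):

5^1 = 5
5^2 = (5^1)^2 = 5^2 = 25
5^4 = (5^2)^2 = 25^2 = 625
5^8 = (5^4)^2 = 625^2 = 390625
5^16 = (5^8)^2 = 390625^2 = 152587890625
5^17 = 5 * 5^16 = 5 * 152587890625 = 762939453125

Result: 762939453125
Multiplications needed: 5 (5 lines after 5^1)

5^17 = 762939453125. Using exponentiation by squaring, this requires 5 multiplications. The key idea: if the exponent is even, square the half-power; if odd, multiply by the base once.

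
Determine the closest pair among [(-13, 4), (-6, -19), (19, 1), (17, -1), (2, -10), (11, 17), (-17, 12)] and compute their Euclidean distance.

Computing all pairwise distances among 7 points:

d((-13, 4), (-6, -19)) = 24.0416
d((-13, 4), (19, 1)) = 32.1403
d((-13, 4), (17, -1)) = 30.4138
d((-13, 4), (2, -10)) = 20.5183
d((-13, 4), (11, 17)) = 27.2947
d((-13, 4), (-17, 12)) = 8.9443
d((-6, -19), (19, 1)) = 32.0156
d((-6, -19), (17, -1)) = 29.2062
d((-6, -19), (2, -10)) = 12.0416
d((-6, -19), (11, 17)) = 39.8121
d((-6, -19), (-17, 12)) = 32.8938
d((19, 1), (17, -1)) = 2.8284 <-- minimum
d((19, 1), (2, -10)) = 20.2485
d((19, 1), (11, 17)) = 17.8885
d((19, 1), (-17, 12)) = 37.6431
d((17, -1), (2, -10)) = 17.4929
d((17, -1), (11, 17)) = 18.9737
d((17, -1), (-17, 12)) = 36.4005
d((2, -10), (11, 17)) = 28.4605
d((2, -10), (-17, 12)) = 29.0689
d((11, 17), (-17, 12)) = 28.4429

Closest pair: (19, 1) and (17, -1) with distance 2.8284

The closest pair is (19, 1) and (17, -1) with Euclidean distance 2.8284. For 7 points, brute-force pairwise comparison is shown above. For large n, the divide-and-conquer algorithm (sort by x, recurse on halves, check the dividing strip) achieves O(n log n).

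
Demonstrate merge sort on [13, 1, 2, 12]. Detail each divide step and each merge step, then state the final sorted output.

Merge sort trace:

Split: [13, 1, 2, 12] -> [13, 1] and [2, 12]
  Split: [13, 1] -> [13] and [1]
  Merge: [13] + [1] -> [1, 13]
  Split: [2, 12] -> [2] and [12]
  Merge: [2] + [12] -> [2, 12]
Merge: [1, 13] + [2, 12] -> [1, 2, 12, 13]

Final sorted array: [1, 2, 12, 13]

The merge sort proceeds by recursively splitting the array and merging sorted halves.
After all merges, the sorted array is [1, 2, 12, 13].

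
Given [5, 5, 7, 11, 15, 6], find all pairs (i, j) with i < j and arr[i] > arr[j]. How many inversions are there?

Finding inversions in [5, 5, 7, 11, 15, 6]:

(2, 5): arr[2]=7 > arr[5]=6
(3, 5): arr[3]=11 > arr[5]=6
(4, 5): arr[4]=15 > arr[5]=6

Total inversions: 3

The array has 3 inversion(s): (2,5), (3,5), (4,5). Each pair (i,j) satisfies i < j and arr[i] > arr[j].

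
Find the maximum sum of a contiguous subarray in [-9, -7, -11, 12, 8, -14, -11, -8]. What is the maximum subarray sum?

Using Kadane's algorithm on [-9, -7, -11, 12, 8, -14, -11, -8]:

Scanning through the array:
Position 1 (value -7): max_ending_here = -7, max_so_far = -7
Position 2 (value -11): max_ending_here = -11, max_so_far = -7
Position 3 (value 12): max_ending_here = 12, max_so_far = 12
Position 4 (value 8): max_ending_here = 20, max_so_far = 20
Position 5 (value -14): max_ending_here = 6, max_so_far = 20
Position 6 (value -11): max_ending_here = -5, max_so_far = 20
Position 7 (value -8): max_ending_here = -8, max_so_far = 20

Maximum subarray: [12, 8]
Maximum sum: 20

The maximum subarray is [12, 8] with sum 20. This subarray runs from index 3 to index 4.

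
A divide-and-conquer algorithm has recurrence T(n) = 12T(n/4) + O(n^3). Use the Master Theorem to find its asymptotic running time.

Master Theorem for T(n) = 12T(n/4) + O(n^3):

a = 12, b = 4, c = 3
log_b(a) = log_4(12) = 1.7925

Case 3: c = 3 > log_4(12) = 1.7925
T(n) = O(n^3) = O(n^3)

For T(n) = 12T(n/4) + O(n^3): log_4(12) = 1.7925. This is Case 3 of the Master Theorem (c > log_b(a), work dominated by root), giving O(n^3).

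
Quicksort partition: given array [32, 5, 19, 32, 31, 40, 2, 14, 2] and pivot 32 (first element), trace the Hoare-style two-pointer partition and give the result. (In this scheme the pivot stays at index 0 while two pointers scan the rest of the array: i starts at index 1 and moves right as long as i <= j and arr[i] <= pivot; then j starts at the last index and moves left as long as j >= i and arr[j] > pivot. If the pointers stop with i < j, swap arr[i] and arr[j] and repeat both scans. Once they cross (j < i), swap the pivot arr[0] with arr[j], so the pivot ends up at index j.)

Hoare-style two-pointer partition with pivot = 32:

Initial array: [32, 5, 19, 32, 31, 40, 2, 14, 2]

Pointers start at i = 1, j = 8.
i stops at index 5 (arr[5]=40 > 32), j stops at index 8 (arr[8]=2 <= 32): swap arr[5] and arr[8], array becomes [32, 5, 19, 32, 31, 2, 2, 14, 40]
i ends at 8, j ends at 7: the pointers have crossed (j < i), so scanning stops.

Swap pivot arr[0] with arr[7] to place pivot at position 7: [14, 5, 19, 32, 31, 2, 2, 32, 40]
Pivot position: 7

After partitioning with pivot 32, the array becomes [14, 5, 19, 32, 31, 2, 2, 32, 40]. The pivot is placed at index 7. All elements to the left of the pivot are <= 32, and all elements to the right are > 32.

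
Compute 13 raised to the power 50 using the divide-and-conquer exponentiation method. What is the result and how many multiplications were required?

Computing 13^50 by squaring (build up from 13^1; each line after the first costs one multiplication):

13^1 = 13
13^2 = (13^1)^2 = 13^2 = 169
13^3 = 13 * 13^2 = 13 * 169 = 2197
13^6 = (13^3)^2 = 2197^2 = 4826809
13^12 = (13^6)^2 = 4826809^2 = 23298085122481
13^24 = (13^12)^2 = 23298085122481^2 = 542800770374370512771595361
13^25 = 13 * 13^24 = 13 * 542800770374370512771595361 = 7056410014866816666030739693
13^50 = (13^25)^2 = 7056410014866816666030739693^2 = 49792922297912707801714181535533618316401192004725734249

Result: 49792922297912707801714181535533618316401192004725734249
Multiplications needed: 7 (7 lines after 13^1)

13^50 = 49792922297912707801714181535533618316401192004725734249. Using exponentiation by squaring, this requires 7 multiplications. The key idea: if the exponent is even, square the half-power; if odd, multiply by the base once.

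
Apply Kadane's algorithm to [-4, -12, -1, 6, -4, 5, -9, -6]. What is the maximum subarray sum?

Using Kadane's algorithm on [-4, -12, -1, 6, -4, 5, -9, -6]:

Scanning through the array:
Position 1 (value -12): max_ending_here = -12, max_so_far = -4
Position 2 (value -1): max_ending_here = -1, max_so_far = -1
Position 3 (value 6): max_ending_here = 6, max_so_far = 6
Position 4 (value -4): max_ending_here = 2, max_so_far = 6
Position 5 (value 5): max_ending_here = 7, max_so_far = 7
Position 6 (value -9): max_ending_here = -2, max_so_far = 7
Position 7 (value -6): max_ending_here = -6, max_so_far = 7

Maximum subarray: [6, -4, 5]
Maximum sum: 7

The maximum subarray is [6, -4, 5] with sum 7. This subarray runs from index 3 to index 5.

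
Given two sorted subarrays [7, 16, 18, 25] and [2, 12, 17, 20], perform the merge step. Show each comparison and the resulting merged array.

Merging process:

Compare 7 vs 2: take 2 from right. Merged: [2]
Compare 7 vs 12: take 7 from left. Merged: [2, 7]
Compare 16 vs 12: take 12 from right. Merged: [2, 7, 12]
Compare 16 vs 17: take 16 from left. Merged: [2, 7, 12, 16]
Compare 18 vs 17: take 17 from right. Merged: [2, 7, 12, 16, 17]
Compare 18 vs 20: take 18 from left. Merged: [2, 7, 12, 16, 17, 18]
Compare 25 vs 20: take 20 from right. Merged: [2, 7, 12, 16, 17, 18, 20]
Append remaining from left: [25]. Merged: [2, 7, 12, 16, 17, 18, 20, 25]

Final merged array: [2, 7, 12, 16, 17, 18, 20, 25]
Total comparisons: 7

The merged array is [2, 7, 12, 16, 17, 18, 20, 25], requiring 7 comparisons. The merge step runs in O(n) time where n is the total number of elements.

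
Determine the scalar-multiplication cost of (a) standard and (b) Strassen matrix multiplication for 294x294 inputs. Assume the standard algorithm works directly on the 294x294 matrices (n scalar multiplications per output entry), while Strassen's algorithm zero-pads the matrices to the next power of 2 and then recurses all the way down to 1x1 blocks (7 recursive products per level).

Matrix multiplication for 294x294 matrices:

Strassen's algorithm requires power-of-2 dimensions. Pad 294x294 to 512x512 (next power of 2).

Standard algorithm: 294^3 = 25412184 multiplications
Strassen's algorithm: 7^(log2(512)) = 7^9 = 40353607 multiplications
Difference: 25412184 - 40353607 = -14941423 (Strassen uses MORE here due to padding overhead — for small or just-over-power-of-2 n, padding can outweigh the per-level savings)

Standard: 25412184 multiplications (294^3). Strassen: 40353607 multiplications (7^9, after padding to 512x512). Strassen reduces 8 recursive multiplications to 7 at each level.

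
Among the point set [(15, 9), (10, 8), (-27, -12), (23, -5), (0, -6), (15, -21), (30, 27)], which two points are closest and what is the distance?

Computing all pairwise distances among 7 points:

d((15, 9), (10, 8)) = 5.099 <-- minimum
d((15, 9), (-27, -12)) = 46.9574
d((15, 9), (23, -5)) = 16.1245
d((15, 9), (0, -6)) = 21.2132
d((15, 9), (15, -21)) = 30.0
d((15, 9), (30, 27)) = 23.4307
d((10, 8), (-27, -12)) = 42.0595
d((10, 8), (23, -5)) = 18.3848
d((10, 8), (0, -6)) = 17.2047
d((10, 8), (15, -21)) = 29.4279
d((10, 8), (30, 27)) = 27.5862
d((-27, -12), (23, -5)) = 50.4876
d((-27, -12), (0, -6)) = 27.6586
d((-27, -12), (15, -21)) = 42.9535
d((-27, -12), (30, 27)) = 69.0652
d((23, -5), (0, -6)) = 23.0217
d((23, -5), (15, -21)) = 17.8885
d((23, -5), (30, 27)) = 32.7567
d((0, -6), (15, -21)) = 21.2132
d((0, -6), (30, 27)) = 44.5982
d((15, -21), (30, 27)) = 50.2892

Closest pair: (15, 9) and (10, 8) with distance 5.099

The closest pair is (15, 9) and (10, 8) with Euclidean distance 5.099. For 7 points, brute-force pairwise comparison is shown above. For large n, the divide-and-conquer algorithm (sort by x, recurse on halves, check the dividing strip) achieves O(n log n).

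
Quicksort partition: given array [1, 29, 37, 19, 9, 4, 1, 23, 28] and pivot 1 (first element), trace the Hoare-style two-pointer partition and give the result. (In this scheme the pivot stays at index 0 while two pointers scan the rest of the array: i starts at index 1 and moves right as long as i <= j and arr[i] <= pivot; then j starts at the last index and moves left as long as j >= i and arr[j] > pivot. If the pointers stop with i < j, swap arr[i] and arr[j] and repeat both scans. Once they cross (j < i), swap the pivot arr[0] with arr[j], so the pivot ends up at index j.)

Hoare-style two-pointer partition with pivot = 1:

Initial array: [1, 29, 37, 19, 9, 4, 1, 23, 28]

Pointers start at i = 1, j = 8.
i stops at index 1 (arr[1]=29 > 1), j stops at index 6 (arr[6]=1 <= 1): swap arr[1] and arr[6], array becomes [1, 1, 37, 19, 9, 4, 29, 23, 28]
i ends at 2, j ends at 1: the pointers have crossed (j < i), so scanning stops.

Swap pivot arr[0] with arr[1] to place pivot at position 1: [1, 1, 37, 19, 9, 4, 29, 23, 28]
Pivot position: 1

After partitioning with pivot 1, the array becomes [1, 1, 37, 19, 9, 4, 29, 23, 28]. The pivot is placed at index 1. All elements to the left of the pivot are <= 1, and all elements to the right are > 1.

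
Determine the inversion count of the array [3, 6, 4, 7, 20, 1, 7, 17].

Finding inversions in [3, 6, 4, 7, 20, 1, 7, 17]:

(0, 5): arr[0]=3 > arr[5]=1
(1, 2): arr[1]=6 > arr[2]=4
(1, 5): arr[1]=6 > arr[5]=1
(2, 5): arr[2]=4 > arr[5]=1
(3, 5): arr[3]=7 > arr[5]=1
(4, 5): arr[4]=20 > arr[5]=1
(4, 6): arr[4]=20 > arr[6]=7
(4, 7): arr[4]=20 > arr[7]=17

Total inversions: 8

The array has 8 inversion(s): (0,5), (1,2), (1,5), (2,5), (3,5), (4,5), (4,6), (4,7). Each pair (i,j) satisfies i < j and arr[i] > arr[j].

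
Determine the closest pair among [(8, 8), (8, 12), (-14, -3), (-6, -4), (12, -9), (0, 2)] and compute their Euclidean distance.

Computing all pairwise distances among 6 points:

d((8, 8), (8, 12)) = 4.0 <-- minimum
d((8, 8), (-14, -3)) = 24.5967
d((8, 8), (-6, -4)) = 18.4391
d((8, 8), (12, -9)) = 17.4642
d((8, 8), (0, 2)) = 10.0
d((8, 12), (-14, -3)) = 26.6271
d((8, 12), (-6, -4)) = 21.2603
d((8, 12), (12, -9)) = 21.3776
d((8, 12), (0, 2)) = 12.8062
d((-14, -3), (-6, -4)) = 8.0623
d((-14, -3), (12, -9)) = 26.6833
d((-14, -3), (0, 2)) = 14.8661
d((-6, -4), (12, -9)) = 18.6815
d((-6, -4), (0, 2)) = 8.4853
d((12, -9), (0, 2)) = 16.2788

Closest pair: (8, 8) and (8, 12) with distance 4.0

The closest pair is (8, 8) and (8, 12) with Euclidean distance 4.0. For 6 points, brute-force pairwise comparison is shown above. For large n, the divide-and-conquer algorithm (sort by x, recurse on halves, check the dividing strip) achieves O(n log n).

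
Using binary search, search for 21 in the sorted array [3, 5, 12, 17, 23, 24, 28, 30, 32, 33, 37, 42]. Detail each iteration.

Binary search for 21 in [3, 5, 12, 17, 23, 24, 28, 30, 32, 33, 37, 42]:

lo=0, hi=11, mid=5, arr[mid]=24 -> 24 > 21, search left half
lo=0, hi=4, mid=2, arr[mid]=12 -> 12 < 21, search right half
lo=3, hi=4, mid=3, arr[mid]=17 -> 17 < 21, search right half
lo=4, hi=4, mid=4, arr[mid]=23 -> 23 > 21, search left half
lo=4 > hi=3, target 21 not found

Binary search determines that 21 is not in the array after 4 comparisons. The search space was exhausted without finding the target.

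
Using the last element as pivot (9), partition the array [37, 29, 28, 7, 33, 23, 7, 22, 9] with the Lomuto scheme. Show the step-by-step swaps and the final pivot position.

Lomuto partition with pivot = 9:

Initial array: [37, 29, 28, 7, 33, 23, 7, 22, 9]

arr[0]=37 > 9: no swap
arr[1]=29 > 9: no swap
arr[2]=28 > 9: no swap
arr[3]=7 <= 9: swap with position 0, array becomes [7, 29, 28, 37, 33, 23, 7, 22, 9]
arr[4]=33 > 9: no swap
arr[5]=23 > 9: no swap
arr[6]=7 <= 9: swap with position 1, array becomes [7, 7, 28, 37, 33, 23, 29, 22, 9]
arr[7]=22 > 9: no swap

Place pivot at position 2: [7, 7, 9, 37, 33, 23, 29, 22, 28]
Pivot position: 2

After partitioning with pivot 9, the array becomes [7, 7, 9, 37, 33, 23, 29, 22, 28]. The pivot is placed at index 2. All elements to the left of the pivot are <= 9, and all elements to the right are > 9.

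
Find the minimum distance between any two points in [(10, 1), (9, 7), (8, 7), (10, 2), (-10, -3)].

Computing all pairwise distances among 5 points:

d((10, 1), (9, 7)) = 6.0828
d((10, 1), (8, 7)) = 6.3246
d((10, 1), (10, 2)) = 1.0 <-- minimum
d((10, 1), (-10, -3)) = 20.3961
d((9, 7), (8, 7)) = 1.0 <-- minimum
d((9, 7), (10, 2)) = 5.099
d((9, 7), (-10, -3)) = 21.4709
d((8, 7), (10, 2)) = 5.3852
d((8, 7), (-10, -3)) = 20.5913
d((10, 2), (-10, -3)) = 20.6155

Minimum distance: 1.0 (tie among 2 pairs: (10, 1) and (10, 2); (9, 7) and (8, 7))

The minimum Euclidean distance is 1.0. There is a tie: 2 pairs achieve this minimum — (10, 1) and (10, 2); (9, 7) and (8, 7). Any of these is a valid closest pair. For 5 points, brute-force pairwise comparison is shown above. For large n, the divide-and-conquer algorithm (sort by x, recurse on halves, check the dividing strip) achieves O(n log n).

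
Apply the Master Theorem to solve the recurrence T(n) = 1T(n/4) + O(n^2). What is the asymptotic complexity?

Master Theorem for T(n) = 1T(n/4) + O(n^2):

a = 1, b = 4, c = 2
log_b(a) = log_4(1) = 0.0000

Case 3: c = 2 > log_4(1) = 0.0000
T(n) = O(n^2) = O(n^2)

For T(n) = 1T(n/4) + O(n^2): log_4(1) = 0.0000. This is Case 3 of the Master Theorem (c > log_b(a), work dominated by root), giving O(n^2).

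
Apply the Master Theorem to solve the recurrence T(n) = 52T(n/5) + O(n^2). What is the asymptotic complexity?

Master Theorem for T(n) = 52T(n/5) + O(n^2):

a = 52, b = 5, c = 2
log_b(a) = log_5(52) = 2.4550

Case 1: c = 2 < log_5(52) = 2.4550
T(n) = O(n^(log_5 52))

For T(n) = 52T(n/5) + O(n^2): log_5(52) = 2.4550. This is Case 1 of the Master Theorem (c < log_b(a), work dominated by leaves), giving O(n^(log_5 52)).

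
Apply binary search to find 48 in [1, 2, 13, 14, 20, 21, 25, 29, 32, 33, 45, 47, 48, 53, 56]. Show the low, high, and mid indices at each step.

Binary search for 48 in [1, 2, 13, 14, 20, 21, 25, 29, 32, 33, 45, 47, 48, 53, 56]:

lo=0, hi=14, mid=7, arr[mid]=29 -> 29 < 48, search right half
lo=8, hi=14, mid=11, arr[mid]=47 -> 47 < 48, search right half
lo=12, hi=14, mid=13, arr[mid]=53 -> 53 > 48, search left half
lo=12, hi=12, mid=12, arr[mid]=48 -> Found target at index 12!

Binary search finds 48 at index 12 after 4 comparisons. The search repeatedly halves the search space by comparing with the middle element.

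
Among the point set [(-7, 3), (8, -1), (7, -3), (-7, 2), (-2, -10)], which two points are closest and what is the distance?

Computing all pairwise distances among 5 points:

d((-7, 3), (8, -1)) = 15.5242
d((-7, 3), (7, -3)) = 15.2315
d((-7, 3), (-7, 2)) = 1.0 <-- minimum
d((-7, 3), (-2, -10)) = 13.9284
d((8, -1), (7, -3)) = 2.2361
d((8, -1), (-7, 2)) = 15.2971
d((8, -1), (-2, -10)) = 13.4536
d((7, -3), (-7, 2)) = 14.8661
d((7, -3), (-2, -10)) = 11.4018
d((-7, 2), (-2, -10)) = 13.0

Closest pair: (-7, 3) and (-7, 2) with distance 1.0

The closest pair is (-7, 3) and (-7, 2) with Euclidean distance 1.0. For 5 points, brute-force pairwise comparison is shown above. For large n, the divide-and-conquer algorithm (sort by x, recurse on halves, check the dividing strip) achieves O(n log n).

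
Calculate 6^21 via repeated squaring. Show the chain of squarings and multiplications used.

Computing 6^21 by squaring (build up from 6^1; each line after the first costs one multiplication):

6^1 = 6
6^2 = (6^1)^2 = 6^2 = 36
6^4 = (6^2)^2 = 36^2 = 1296
6^5 = 6 * 6^4 = 6 * 1296 = 7776
6^10 = (6^5)^2 = 7776^2 = 60466176
6^20 = (6^10)^2 = 60466176^2 = 3656158440062976
6^21 = 6 * 6^20 = 6 * 3656158440062976 = 21936950640377856

Result: 21936950640377856
Multiplications needed: 6 (6 lines after 6^1)

6^21 = 21936950640377856. Using exponentiation by squaring, this requires 6 multiplications. The key idea: if the exponent is even, square the half-power; if odd, multiply by the base once.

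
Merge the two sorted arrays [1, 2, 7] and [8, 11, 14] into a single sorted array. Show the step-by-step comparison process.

Merging process:

Compare 1 vs 8: take 1 from left. Merged: [1]
Compare 2 vs 8: take 2 from left. Merged: [1, 2]
Compare 7 vs 8: take 7 from left. Merged: [1, 2, 7]
Append remaining from right: [8, 11, 14]. Merged: [1, 2, 7, 8, 11, 14]

Final merged array: [1, 2, 7, 8, 11, 14]
Total comparisons: 3

The merged array is [1, 2, 7, 8, 11, 14], requiring 3 comparisons. The merge step runs in O(n) time where n is the total number of elements.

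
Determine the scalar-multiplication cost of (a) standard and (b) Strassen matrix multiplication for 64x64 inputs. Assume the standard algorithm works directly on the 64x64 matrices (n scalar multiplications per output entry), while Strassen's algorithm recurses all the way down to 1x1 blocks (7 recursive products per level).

Matrix multiplication for 64x64 matrices:

Standard algorithm: 64^3 = 262144 multiplications
Strassen's algorithm: 7^(log2(64)) = 7^6 = 117649 multiplications
Savings: 262144 - 117649 = 144495 multiplications

Standard: 262144 multiplications (64^3). Strassen: 117649 multiplications (7^6). Strassen reduces 8 recursive multiplications to 7 at each level.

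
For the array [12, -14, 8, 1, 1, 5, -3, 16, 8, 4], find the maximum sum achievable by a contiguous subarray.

Using Kadane's algorithm on [12, -14, 8, 1, 1, 5, -3, 16, 8, 4]:

Scanning through the array:
Position 1 (value -14): max_ending_here = -2, max_so_far = 12
Position 2 (value 8): max_ending_here = 8, max_so_far = 12
Position 3 (value 1): max_ending_here = 9, max_so_far = 12
Position 4 (value 1): max_ending_here = 10, max_so_far = 12
Position 5 (value 5): max_ending_here = 15, max_so_far = 15
Position 6 (value -3): max_ending_here = 12, max_so_far = 15
Position 7 (value 16): max_ending_here = 28, max_so_far = 28
Position 8 (value 8): max_ending_here = 36, max_so_far = 36
Position 9 (value 4): max_ending_here = 40, max_so_far = 40

Maximum subarray: [8, 1, 1, 5, -3, 16, 8, 4]
Maximum sum: 40

The maximum subarray is [8, 1, 1, 5, -3, 16, 8, 4] with sum 40. This subarray runs from index 2 to index 9.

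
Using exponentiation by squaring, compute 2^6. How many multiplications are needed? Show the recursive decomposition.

Computing 2^6 by squaring (build up from 2^1; each line after the first costs one multiplication):

2^1 = 2
2^2 = (2^1)^2 = 2^2 = 4
2^3 = 2 * 2^2 = 2 * 4 = 8
2^6 = (2^3)^2 = 8^2 = 64

Result: 64
Multiplications needed: 3 (3 lines after 2^1)

2^6 = 64. Using exponentiation by squaring, this requires 3 multiplications. The key idea: if the exponent is even, square the half-power; if odd, multiply by the base once.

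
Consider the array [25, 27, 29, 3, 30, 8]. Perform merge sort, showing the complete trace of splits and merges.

Merge sort trace:

Split: [25, 27, 29, 3, 30, 8] -> [25, 27, 29] and [3, 30, 8]
  Split: [25, 27, 29] -> [25] and [27, 29]
    Split: [27, 29] -> [27] and [29]
    Merge: [27] + [29] -> [27, 29]
  Merge: [25] + [27, 29] -> [25, 27, 29]
  Split: [3, 30, 8] -> [3] and [30, 8]
    Split: [30, 8] -> [30] and [8]
    Merge: [30] + [8] -> [8, 30]
  Merge: [3] + [8, 30] -> [3, 8, 30]
Merge: [25, 27, 29] + [3, 8, 30] -> [3, 8, 25, 27, 29, 30]

Final sorted array: [3, 8, 25, 27, 29, 30]

The merge sort proceeds by recursively splitting the array and merging sorted halves.
After all merges, the sorted array is [3, 8, 25, 27, 29, 30].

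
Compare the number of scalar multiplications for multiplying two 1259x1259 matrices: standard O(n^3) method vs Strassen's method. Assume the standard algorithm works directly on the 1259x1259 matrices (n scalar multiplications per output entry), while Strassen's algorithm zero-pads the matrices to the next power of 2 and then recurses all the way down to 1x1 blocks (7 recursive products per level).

Matrix multiplication for 1259x1259 matrices:

Strassen's algorithm requires power-of-2 dimensions. Pad 1259x1259 to 2048x2048 (next power of 2).

Standard algorithm: 1259^3 = 1995616979 multiplications
Strassen's algorithm: 7^(log2(2048)) = 7^11 = 1977326743 multiplications
Savings: 1995616979 - 1977326743 = 18290236 multiplications

Standard: 1995616979 multiplications (1259^3). Strassen: 1977326743 multiplications (7^11, after padding to 2048x2048). Strassen reduces 8 recursive multiplications to 7 at each level.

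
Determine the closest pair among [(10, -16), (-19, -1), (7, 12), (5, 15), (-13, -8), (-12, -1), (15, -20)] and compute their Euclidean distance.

Computing all pairwise distances among 7 points:

d((10, -16), (-19, -1)) = 32.6497
d((10, -16), (7, 12)) = 28.1603
d((10, -16), (5, 15)) = 31.4006
d((10, -16), (-13, -8)) = 24.3516
d((10, -16), (-12, -1)) = 26.6271
d((10, -16), (15, -20)) = 6.4031
d((-19, -1), (7, 12)) = 29.0689
d((-19, -1), (5, 15)) = 28.8444
d((-19, -1), (-13, -8)) = 9.2195
d((-19, -1), (-12, -1)) = 7.0
d((-19, -1), (15, -20)) = 38.9487
d((7, 12), (5, 15)) = 3.6056 <-- minimum
d((7, 12), (-13, -8)) = 28.2843
d((7, 12), (-12, -1)) = 23.0217
d((7, 12), (15, -20)) = 32.9848
d((5, 15), (-13, -8)) = 29.2062
d((5, 15), (-12, -1)) = 23.3452
d((5, 15), (15, -20)) = 36.4005
d((-13, -8), (-12, -1)) = 7.0711
d((-13, -8), (15, -20)) = 30.4631
d((-12, -1), (15, -20)) = 33.0151

Closest pair: (7, 12) and (5, 15) with distance 3.6056

The closest pair is (7, 12) and (5, 15) with Euclidean distance 3.6056. For 7 points, brute-force pairwise comparison is shown above. For large n, the divide-and-conquer algorithm (sort by x, recurse on halves, check the dividing strip) achieves O(n log n).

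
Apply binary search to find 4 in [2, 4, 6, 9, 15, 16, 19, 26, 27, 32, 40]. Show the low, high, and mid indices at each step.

Binary search for 4 in [2, 4, 6, 9, 15, 16, 19, 26, 27, 32, 40]:

lo=0, hi=10, mid=5, arr[mid]=16 -> 16 > 4, search left half
lo=0, hi=4, mid=2, arr[mid]=6 -> 6 > 4, search left half
lo=0, hi=1, mid=0, arr[mid]=2 -> 2 < 4, search right half
lo=1, hi=1, mid=1, arr[mid]=4 -> Found target at index 1!

Binary search finds 4 at index 1 after 4 comparisons. The search repeatedly halves the search space by comparing with the middle element.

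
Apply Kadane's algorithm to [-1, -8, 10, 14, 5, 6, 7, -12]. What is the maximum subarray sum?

Using Kadane's algorithm on [-1, -8, 10, 14, 5, 6, 7, -12]:

Scanning through the array:
Position 1 (value -8): max_ending_here = -8, max_so_far = -1
Position 2 (value 10): max_ending_here = 10, max_so_far = 10
Position 3 (value 14): max_ending_here = 24, max_so_far = 24
Position 4 (value 5): max_ending_here = 29, max_so_far = 29
Position 5 (value 6): max_ending_here = 35, max_so_far = 35
Position 6 (value 7): max_ending_here = 42, max_so_far = 42
Position 7 (value -12): max_ending_here = 30, max_so_far = 42

Maximum subarray: [10, 14, 5, 6, 7]
Maximum sum: 42

The maximum subarray is [10, 14, 5, 6, 7] with sum 42. This subarray runs from index 2 to index 6.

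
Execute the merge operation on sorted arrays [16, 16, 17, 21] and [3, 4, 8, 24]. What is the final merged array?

Merging process:

Compare 16 vs 3: take 3 from right. Merged: [3]
Compare 16 vs 4: take 4 from right. Merged: [3, 4]
Compare 16 vs 8: take 8 from right. Merged: [3, 4, 8]
Compare 16 vs 24: take 16 from left. Merged: [3, 4, 8, 16]
Compare 16 vs 24: take 16 from left. Merged: [3, 4, 8, 16, 16]
Compare 17 vs 24: take 17 from left. Merged: [3, 4, 8, 16, 16, 17]
Compare 21 vs 24: take 21 from left. Merged: [3, 4, 8, 16, 16, 17, 21]
Append remaining from right: [24]. Merged: [3, 4, 8, 16, 16, 17, 21, 24]

Final merged array: [3, 4, 8, 16, 16, 17, 21, 24]
Total comparisons: 7

The merged array is [3, 4, 8, 16, 16, 17, 21, 24], requiring 7 comparisons. The merge step runs in O(n) time where n is the total number of elements.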